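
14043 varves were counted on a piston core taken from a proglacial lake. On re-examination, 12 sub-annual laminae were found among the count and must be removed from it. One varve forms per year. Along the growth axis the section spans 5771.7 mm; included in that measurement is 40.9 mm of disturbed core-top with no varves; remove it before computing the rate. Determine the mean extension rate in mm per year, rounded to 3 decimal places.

0.408 mm per year

After corrections the count is 14043 − 12 = 14031 varves.
The growth record spans 5771.7 − 40.9 = 5730.8 mm.
5730.8 mm over 14031 years gives 5730.8 / 14031 ≈ 0.408 mm per year.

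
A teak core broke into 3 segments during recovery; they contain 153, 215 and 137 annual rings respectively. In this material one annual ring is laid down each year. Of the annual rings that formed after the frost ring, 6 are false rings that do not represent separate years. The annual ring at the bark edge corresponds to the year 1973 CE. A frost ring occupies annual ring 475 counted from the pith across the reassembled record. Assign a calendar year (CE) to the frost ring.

Total annual rings = 153 + 215 + 137 = 505.
505 − 475 = 30 annual rings lie beyond the frost ring toward the bark edge.
Excluding 6 false annual rings: 30 − 6 = 24.
Counting back 24 years from 1973 CE places the frost ring in 1973 − 24 = 1949 CE.

1949 CE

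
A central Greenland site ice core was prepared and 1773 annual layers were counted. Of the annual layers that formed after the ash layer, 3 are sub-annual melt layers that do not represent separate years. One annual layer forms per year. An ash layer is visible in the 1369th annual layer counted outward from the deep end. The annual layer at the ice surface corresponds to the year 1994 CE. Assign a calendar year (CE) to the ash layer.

1593 CE

Between annual layer 1369 and the ice surface there are 1773 − 1369 = 404 annual layers.
Removing the 3 false annual layers leaves 404 − 3 = 401 true annual layers beyond the ash layer.
The annual layer at the ice surface is 1994 CE, so the ash layer dates to 1994 − 401 = 1593 CE.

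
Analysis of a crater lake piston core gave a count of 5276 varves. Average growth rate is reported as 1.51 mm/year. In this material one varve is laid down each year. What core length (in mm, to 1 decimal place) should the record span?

5276 years of growth are recorded.
5276 years at 1.51 mm/year gives 1.51 × 5276 = 7966.8 mm.

7966.8 mm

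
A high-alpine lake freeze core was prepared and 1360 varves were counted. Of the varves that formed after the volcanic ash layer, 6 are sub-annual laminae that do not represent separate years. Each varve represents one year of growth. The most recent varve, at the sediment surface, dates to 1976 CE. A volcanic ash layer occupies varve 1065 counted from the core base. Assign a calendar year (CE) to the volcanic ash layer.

1360 − 1065 = 295 varves lie beyond the volcanic ash layer toward the sediment surface.
295 − 6 false = 289 true varves after the volcanic ash layer.
1976 − 289 = 1687 CE.

1687 CE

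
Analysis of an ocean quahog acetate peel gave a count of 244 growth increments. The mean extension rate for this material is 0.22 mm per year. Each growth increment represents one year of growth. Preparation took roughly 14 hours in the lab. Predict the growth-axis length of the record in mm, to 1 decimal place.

53.7 mm

244 years of growth are recorded.
Length ≈ 0.22 × 244 = 53.7 mm.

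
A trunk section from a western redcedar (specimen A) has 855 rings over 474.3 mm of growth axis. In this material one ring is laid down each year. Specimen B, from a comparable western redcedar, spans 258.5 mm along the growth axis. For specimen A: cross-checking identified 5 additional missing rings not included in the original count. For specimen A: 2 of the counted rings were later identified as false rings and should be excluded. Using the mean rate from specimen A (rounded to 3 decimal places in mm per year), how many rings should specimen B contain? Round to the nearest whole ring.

467 rings

Specimen A: correcting the raw count gives 855 − 2 + 5 = 858 true rings.
A: Mean rate = 474.3 mm / 858 years ≈ 0.553 mm per year.
B spans 258.5 / 0.553 = 467.45 years ≈ 467 rings.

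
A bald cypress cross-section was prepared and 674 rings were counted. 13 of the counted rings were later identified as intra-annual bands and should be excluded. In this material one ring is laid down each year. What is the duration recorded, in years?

True ring count = 674 − 13 = 661.
With a one-to-one ring periodicity this is 661 years.

661 years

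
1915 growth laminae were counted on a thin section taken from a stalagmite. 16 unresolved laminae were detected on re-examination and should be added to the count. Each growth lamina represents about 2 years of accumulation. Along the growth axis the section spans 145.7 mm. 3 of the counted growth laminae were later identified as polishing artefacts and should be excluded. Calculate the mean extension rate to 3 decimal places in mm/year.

After corrections the count is 1915 − 3 + 16 = 1928 growth laminae.
Multiplying by 2 years per growth lamina: 1928 × 2 = 3856 years.
Extension rate ≈ 145.7 / 3856 = 0.038 mm/year.

0.038 mm/year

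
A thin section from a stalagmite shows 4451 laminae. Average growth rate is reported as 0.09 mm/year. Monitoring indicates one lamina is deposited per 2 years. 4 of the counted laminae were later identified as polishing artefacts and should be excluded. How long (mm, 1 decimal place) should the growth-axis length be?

After corrections the count is 4451 − 4 = 4447 laminae.
At 2 years per lamina, 4447 × 2 = 8894 years.
Predicted length = 0.09 mm/year × 8894 years = 800.5 mm.

800.5 mm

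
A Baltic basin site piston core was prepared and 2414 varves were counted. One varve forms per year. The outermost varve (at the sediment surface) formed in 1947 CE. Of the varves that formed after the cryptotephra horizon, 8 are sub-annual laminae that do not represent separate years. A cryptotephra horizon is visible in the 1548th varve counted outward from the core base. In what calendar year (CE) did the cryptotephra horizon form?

Between varve 1548 and the sediment surface there are 2414 − 1548 = 866 varves.
Excluding 8 false varves: 866 − 8 = 858.
The varve at the sediment surface is 1947 CE, so the cryptotephra horizon dates to 1947 − 858 = 1089 CE.

1089 CE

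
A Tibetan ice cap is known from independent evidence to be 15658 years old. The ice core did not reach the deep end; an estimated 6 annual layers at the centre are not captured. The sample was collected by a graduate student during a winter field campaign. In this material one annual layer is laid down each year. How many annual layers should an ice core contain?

Expected annual layers over 15658 years: 15658.
15658 − 6 missed = 15652 annual layers expected in the prepared section.

15652 annual layers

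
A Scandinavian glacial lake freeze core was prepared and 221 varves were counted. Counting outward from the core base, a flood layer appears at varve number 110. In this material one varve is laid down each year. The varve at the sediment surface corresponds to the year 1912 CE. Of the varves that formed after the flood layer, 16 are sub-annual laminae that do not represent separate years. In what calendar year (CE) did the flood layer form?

221 − 110 = 111 varves lie beyond the flood layer toward the sediment surface.
Excluding 16 false varves: 111 − 16 = 95.
The varve at the sediment surface is 1912 CE, so the flood layer dates to 1912 − 95 = 1817 CE.

1817 CE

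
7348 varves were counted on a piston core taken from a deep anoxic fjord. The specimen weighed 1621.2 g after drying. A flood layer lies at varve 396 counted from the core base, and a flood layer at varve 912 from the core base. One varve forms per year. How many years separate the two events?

The two markers are separated by 912 − 396 = 516 varves.
That is 516 years at one varve per year.

516 years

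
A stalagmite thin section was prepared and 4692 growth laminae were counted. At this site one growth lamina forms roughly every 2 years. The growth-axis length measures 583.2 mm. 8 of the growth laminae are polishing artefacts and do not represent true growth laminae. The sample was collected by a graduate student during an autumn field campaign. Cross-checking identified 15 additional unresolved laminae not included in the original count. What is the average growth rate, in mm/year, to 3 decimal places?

True growth lamina count = 4692 − 8 + 15 = 4699.
4699 growth laminae at 2 years each span 4699 × 2 = 9398 years.
Mean rate = 583.2 mm / 9398 years ≈ 0.062 mm/year.

0.062 mm/year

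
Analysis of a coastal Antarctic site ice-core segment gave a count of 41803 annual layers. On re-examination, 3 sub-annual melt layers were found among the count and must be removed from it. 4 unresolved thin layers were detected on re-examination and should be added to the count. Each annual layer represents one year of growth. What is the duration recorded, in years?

41804 years

Adjusted count: 41803 − 3 + 4 = 41804 annual layers.
One annual layer per year makes the duration 41804 years.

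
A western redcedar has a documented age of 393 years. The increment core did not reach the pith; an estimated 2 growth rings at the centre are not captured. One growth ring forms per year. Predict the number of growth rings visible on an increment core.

391 growth rings

One growth ring per year gives 393 growth rings over 393 years.
393 − 2 missed = 391 growth rings expected in the prepared section.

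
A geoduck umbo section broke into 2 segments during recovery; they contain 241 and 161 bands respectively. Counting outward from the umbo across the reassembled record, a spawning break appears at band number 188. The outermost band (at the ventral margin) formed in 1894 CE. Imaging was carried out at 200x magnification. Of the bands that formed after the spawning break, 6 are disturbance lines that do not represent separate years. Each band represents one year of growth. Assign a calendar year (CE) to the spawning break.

Total bands = 241 + 161 = 402.
Between band 188 and the ventral margin there are 402 − 188 = 214 bands.
Excluding 6 false bands: 214 − 6 = 208.
The band at the ventral margin is 1894 CE, so the spawning break dates to 1894 − 208 = 1686 CE.

1686 CE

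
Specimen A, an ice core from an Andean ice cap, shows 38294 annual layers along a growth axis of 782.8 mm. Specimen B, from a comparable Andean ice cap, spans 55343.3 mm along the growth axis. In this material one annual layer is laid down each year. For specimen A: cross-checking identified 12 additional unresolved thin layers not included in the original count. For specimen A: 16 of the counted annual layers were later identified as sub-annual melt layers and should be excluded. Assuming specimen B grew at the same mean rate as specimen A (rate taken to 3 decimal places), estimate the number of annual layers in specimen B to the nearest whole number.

Specimen A: true annual layer count = 38294 − 16 + 12 = 38290.
A: Mean rate = 782.8 mm / 38290 years ≈ 0.020 mm/year.
For B, 55343.3 / 0.020 = 2767165.00 years ≈ 2767165 annual layers.

2767165 annual layers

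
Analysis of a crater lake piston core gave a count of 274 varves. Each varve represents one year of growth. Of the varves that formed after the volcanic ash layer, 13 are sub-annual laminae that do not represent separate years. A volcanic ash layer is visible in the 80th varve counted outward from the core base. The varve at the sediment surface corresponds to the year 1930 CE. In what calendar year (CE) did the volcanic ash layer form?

1749 CE

Between varve 80 and the sediment surface there are 274 − 80 = 194 varves.
194 − 13 false = 181 true varves after the volcanic ash layer.
1930 − 181 = 1749 CE.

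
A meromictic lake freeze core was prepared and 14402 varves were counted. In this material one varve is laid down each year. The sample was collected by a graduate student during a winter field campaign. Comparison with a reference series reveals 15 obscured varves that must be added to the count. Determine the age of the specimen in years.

14417 years

True varve count = 14402 + 15 = 14417.
At one varve per year, that is 14417 years.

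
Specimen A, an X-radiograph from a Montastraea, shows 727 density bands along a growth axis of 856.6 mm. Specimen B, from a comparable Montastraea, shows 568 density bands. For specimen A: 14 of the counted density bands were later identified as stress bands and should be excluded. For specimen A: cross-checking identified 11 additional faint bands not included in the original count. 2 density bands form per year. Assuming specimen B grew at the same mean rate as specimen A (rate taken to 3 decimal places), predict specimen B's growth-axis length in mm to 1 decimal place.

Specimen A: after corrections the count is 727 − 14 + 11 = 724 density bands.
Specimen A: dividing by 2 density bands per year: 724 / 2 = 362 years.
A: Extension rate ≈ 856.6 / 362 = 2.366 mm/year.
Specimen B: 568 density bands at 2 per year is 568 / 2 = 284 years. B's length ≈ 2.366 × 284 = 671.9 mm.

671.9 mm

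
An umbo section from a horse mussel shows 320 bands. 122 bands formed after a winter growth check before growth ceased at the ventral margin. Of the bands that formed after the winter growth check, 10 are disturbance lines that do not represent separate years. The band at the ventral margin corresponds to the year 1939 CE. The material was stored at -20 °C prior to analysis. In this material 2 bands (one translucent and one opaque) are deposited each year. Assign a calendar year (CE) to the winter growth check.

1883 CE

122 bands formed after the winter growth check.
Removing the 10 false bands leaves 122 − 10 = 112 true bands beyond the winter growth check.
Dividing by 2 bands per year: 112 / 2 = 56 years.
1939 − 56 = 1883 CE.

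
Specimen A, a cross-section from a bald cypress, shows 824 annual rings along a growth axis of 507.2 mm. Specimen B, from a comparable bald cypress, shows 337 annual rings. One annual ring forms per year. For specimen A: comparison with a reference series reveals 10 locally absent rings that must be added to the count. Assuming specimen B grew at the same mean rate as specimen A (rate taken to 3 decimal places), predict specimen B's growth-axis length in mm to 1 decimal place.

Specimen A: correcting the raw count gives 824 + 10 = 834 true annual rings.
A: Extension rate ≈ 507.2 / 834 = 0.608 mm per year.
B's length ≈ 0.608 × 337 = 204.9 mm.

204.9 mm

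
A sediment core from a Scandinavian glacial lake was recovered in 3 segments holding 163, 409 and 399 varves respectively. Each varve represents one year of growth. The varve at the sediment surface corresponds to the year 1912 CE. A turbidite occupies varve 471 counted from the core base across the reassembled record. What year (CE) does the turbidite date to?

Total varves = 163 + 409 + 399 = 971.
The turbidite sits at varve 471 from the core base, so 971 − 471 = 500 varves formed after it.
1912 − 500 = 1412 CE.

1412 CE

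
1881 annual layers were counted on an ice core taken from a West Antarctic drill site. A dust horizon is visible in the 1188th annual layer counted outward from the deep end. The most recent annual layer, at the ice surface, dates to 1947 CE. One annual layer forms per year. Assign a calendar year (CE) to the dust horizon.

1254 CE

Between annual layer 1188 and the ice surface there are 1881 − 1188 = 693 annual layers.
The annual layer at the ice surface is 1947 CE, so the dust horizon dates to 1947 − 693 = 1254 CE.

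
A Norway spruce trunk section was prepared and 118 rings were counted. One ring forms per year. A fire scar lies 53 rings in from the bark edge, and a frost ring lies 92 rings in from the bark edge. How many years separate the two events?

Separation: 92 − 53 = 39 rings.
One ring per year makes the interval 39 years.

39 years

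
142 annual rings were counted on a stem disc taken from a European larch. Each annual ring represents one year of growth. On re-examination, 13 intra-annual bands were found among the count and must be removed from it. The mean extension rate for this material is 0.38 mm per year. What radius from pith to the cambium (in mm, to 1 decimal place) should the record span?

49.0 mm

After corrections the count is 142 − 13 = 129 annual rings.
129 years at 0.38 mm/year gives 0.38 × 129 = 49.0 mm.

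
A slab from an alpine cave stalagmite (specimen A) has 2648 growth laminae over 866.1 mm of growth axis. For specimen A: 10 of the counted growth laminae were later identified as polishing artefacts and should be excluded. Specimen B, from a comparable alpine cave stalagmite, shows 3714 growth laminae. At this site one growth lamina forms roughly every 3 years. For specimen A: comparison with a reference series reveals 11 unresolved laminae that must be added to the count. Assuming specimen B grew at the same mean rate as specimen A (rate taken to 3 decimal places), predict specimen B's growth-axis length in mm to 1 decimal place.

1214.5 mm

Specimen A: after corrections the count is 2648 − 10 + 11 = 2649 growth laminae.
Specimen A: 2649 growth laminae at 3 years each span 2649 × 3 = 7947 years.
A: Mean rate = 866.1 mm / 7947 years ≈ 0.109 mm per year.
Specimen B: 3714 growth laminae at 3 years each span 3714 × 3 = 11142 years. For B, 0.109 mm/year × 11142 years = 1214.5 mm.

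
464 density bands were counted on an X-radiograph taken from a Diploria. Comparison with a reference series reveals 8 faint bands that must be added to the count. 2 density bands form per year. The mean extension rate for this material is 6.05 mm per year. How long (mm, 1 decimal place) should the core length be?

True density band count = 464 + 8 = 472.
Dividing by 2 density bands per year: 472 / 2 = 236 years.
Length ≈ 6.05 × 236 = 1427.8 mm.

1427.8 mm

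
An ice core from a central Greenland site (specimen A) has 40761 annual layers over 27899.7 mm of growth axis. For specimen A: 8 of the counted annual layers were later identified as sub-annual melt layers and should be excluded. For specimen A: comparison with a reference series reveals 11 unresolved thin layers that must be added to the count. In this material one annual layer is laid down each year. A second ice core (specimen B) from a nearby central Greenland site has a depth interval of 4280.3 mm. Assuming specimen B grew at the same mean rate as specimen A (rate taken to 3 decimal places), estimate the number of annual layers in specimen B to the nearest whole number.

Specimen A: adjusted count: 40761 − 8 + 11 = 40764 annual layers.
A: 27899.7 mm over 40764 years gives 27899.7 / 40764 ≈ 0.684 mm/year.
Specimen B: 4280.3 mm / 0.684 mm per year = 6257.75 years ≈ 6258 annual layers.

6258 annual layers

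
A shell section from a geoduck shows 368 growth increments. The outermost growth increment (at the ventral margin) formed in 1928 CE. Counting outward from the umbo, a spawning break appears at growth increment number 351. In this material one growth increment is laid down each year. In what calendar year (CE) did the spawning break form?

1911 CE

The spawning break sits at growth increment 351 from the umbo, so 368 − 351 = 17 growth increments formed after it.
The growth increment at the ventral margin is 1928 CE, so the spawning break dates to 1928 − 17 = 1911 CE.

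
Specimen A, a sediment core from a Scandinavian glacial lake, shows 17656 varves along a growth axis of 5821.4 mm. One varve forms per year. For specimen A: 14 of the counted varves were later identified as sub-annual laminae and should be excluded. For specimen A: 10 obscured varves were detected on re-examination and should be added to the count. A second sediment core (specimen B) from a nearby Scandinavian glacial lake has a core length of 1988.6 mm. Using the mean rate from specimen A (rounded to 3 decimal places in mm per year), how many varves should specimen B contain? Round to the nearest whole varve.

Specimen A: adjusted count: 17656 − 14 + 10 = 17652 varves.
A: Extension rate ≈ 5821.4 / 17652 = 0.330 mm/year.
B spans 1988.6 / 0.330 = 6026.06 years ≈ 6026 varves.

6026 varves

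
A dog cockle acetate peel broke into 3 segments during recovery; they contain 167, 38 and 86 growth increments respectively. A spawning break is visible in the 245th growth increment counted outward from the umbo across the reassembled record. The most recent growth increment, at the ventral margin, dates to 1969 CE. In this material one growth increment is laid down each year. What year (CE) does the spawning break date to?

Total growth increments = 167 + 38 + 86 = 291.
Between growth increment 245 and the ventral margin there are 291 − 245 = 46 growth increments.
1969 − 46 = 1923 CE.

1923 CE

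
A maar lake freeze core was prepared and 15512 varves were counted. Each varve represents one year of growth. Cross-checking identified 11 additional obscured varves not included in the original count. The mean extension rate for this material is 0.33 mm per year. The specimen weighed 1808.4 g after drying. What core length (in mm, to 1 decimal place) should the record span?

True varve count = 15512 + 11 = 15523.
Length ≈ 0.33 × 15523 = 5122.6 mm.

5122.6 mm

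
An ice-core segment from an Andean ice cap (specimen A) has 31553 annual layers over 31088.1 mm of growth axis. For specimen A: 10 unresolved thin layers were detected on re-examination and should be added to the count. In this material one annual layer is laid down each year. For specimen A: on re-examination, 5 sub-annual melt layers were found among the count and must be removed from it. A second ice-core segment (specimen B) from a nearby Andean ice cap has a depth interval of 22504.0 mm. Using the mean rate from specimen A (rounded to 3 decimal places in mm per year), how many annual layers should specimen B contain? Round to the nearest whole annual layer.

22847 annual layers

Specimen A: after corrections the count is 31553 − 5 + 10 = 31558 annual layers.
A: 31088.1 mm over 31558 years gives 31088.1 / 31558 ≈ 0.985 mm/yr.
Specimen B: 22504.0 mm / 0.985 mm per year = 22846.70 years ≈ 22847 annual layers.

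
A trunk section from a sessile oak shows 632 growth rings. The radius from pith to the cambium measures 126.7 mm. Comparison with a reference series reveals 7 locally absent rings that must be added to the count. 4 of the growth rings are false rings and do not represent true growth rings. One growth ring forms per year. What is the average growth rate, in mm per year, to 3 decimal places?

0.200 mm per year

After corrections the count is 632 − 4 + 7 = 635 growth rings.
Mean rate = 126.7 mm / 635 years ≈ 0.200 mm per year.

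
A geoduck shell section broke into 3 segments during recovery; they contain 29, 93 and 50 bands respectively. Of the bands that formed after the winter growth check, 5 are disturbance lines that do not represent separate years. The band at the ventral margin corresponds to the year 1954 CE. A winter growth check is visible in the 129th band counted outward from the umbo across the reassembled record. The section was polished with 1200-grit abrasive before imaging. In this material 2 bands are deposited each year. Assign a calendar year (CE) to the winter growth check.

Total bands = 29 + 93 + 50 = 172.
172 − 129 = 43 bands lie beyond the winter growth check toward the ventral margin.
43 − 5 false = 38 true bands after the winter growth check.
38 bands at 2 per year is 38 / 2 = 19 years.
The band at the ventral margin is 1954 CE, so the winter growth check dates to 1954 − 19 = 1935 CE.

1935 CE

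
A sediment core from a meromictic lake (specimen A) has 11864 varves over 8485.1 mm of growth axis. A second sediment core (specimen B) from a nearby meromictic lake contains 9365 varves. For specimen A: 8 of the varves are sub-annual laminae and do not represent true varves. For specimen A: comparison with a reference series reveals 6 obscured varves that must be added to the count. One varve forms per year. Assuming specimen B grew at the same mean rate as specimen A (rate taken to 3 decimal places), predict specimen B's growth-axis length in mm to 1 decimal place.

Specimen A: correcting the raw count gives 11864 − 8 + 6 = 11862 true varves.
A: Mean rate = 8485.1 mm / 11862 years ≈ 0.715 mm/yr.
For B, 0.715 mm/year × 9365 years = 6696.0 mm.

6696.0 mm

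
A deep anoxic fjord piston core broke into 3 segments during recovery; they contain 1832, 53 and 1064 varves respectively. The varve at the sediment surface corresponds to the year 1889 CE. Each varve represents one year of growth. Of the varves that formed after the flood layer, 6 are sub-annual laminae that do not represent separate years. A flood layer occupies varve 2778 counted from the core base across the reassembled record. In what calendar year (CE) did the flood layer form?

Total varves = 1832 + 53 + 1064 = 2949.
Between varve 2778 and the sediment surface there are 2949 − 2778 = 171 varves.
Excluding 6 false varves: 171 − 6 = 165.
Counting back 165 years from 1889 CE places the flood layer in 1889 − 165 = 1724 CE.

1724 CE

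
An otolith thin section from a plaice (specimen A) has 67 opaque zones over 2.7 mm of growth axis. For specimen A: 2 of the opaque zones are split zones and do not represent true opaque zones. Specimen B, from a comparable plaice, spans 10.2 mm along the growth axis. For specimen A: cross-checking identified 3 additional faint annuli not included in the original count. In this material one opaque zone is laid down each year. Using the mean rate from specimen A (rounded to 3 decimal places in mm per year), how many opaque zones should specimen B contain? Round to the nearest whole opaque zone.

255 opaque zones

Specimen A: after corrections the count is 67 − 2 + 3 = 68 opaque zones.
A: Extension rate ≈ 2.7 / 68 = 0.040 mm/yr.
B spans 10.2 / 0.040 = 255.00 years ≈ 255 opaque zones.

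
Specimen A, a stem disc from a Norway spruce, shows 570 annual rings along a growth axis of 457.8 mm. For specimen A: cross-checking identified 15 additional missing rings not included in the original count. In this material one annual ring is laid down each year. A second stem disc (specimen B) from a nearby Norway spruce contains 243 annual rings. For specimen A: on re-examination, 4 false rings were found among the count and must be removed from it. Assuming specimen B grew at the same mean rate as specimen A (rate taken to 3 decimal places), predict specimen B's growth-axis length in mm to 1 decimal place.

Specimen A: correcting the raw count gives 570 − 4 + 15 = 581 true annual rings.
A: 457.8 mm over 581 years gives 457.8 / 581 ≈ 0.788 mm/yr.
B's length ≈ 0.788 × 243 = 191.5 mm.

191.5 mm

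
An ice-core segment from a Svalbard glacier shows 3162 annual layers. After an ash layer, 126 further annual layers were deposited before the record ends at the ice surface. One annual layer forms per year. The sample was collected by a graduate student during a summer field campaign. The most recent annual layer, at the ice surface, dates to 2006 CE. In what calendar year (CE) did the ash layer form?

There are 126 annual layers younger than the ash layer.
Counting back 126 years from 2006 CE places the ash layer in 2006 − 126 = 1880 CE.

1880 CE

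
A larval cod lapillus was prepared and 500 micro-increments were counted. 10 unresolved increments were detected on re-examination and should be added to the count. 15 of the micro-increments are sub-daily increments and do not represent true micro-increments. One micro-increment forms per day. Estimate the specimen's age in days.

True micro-increment count = 500 − 15 + 10 = 495.
With a one-to-one micro-increment periodicity this is 495 days.

495 d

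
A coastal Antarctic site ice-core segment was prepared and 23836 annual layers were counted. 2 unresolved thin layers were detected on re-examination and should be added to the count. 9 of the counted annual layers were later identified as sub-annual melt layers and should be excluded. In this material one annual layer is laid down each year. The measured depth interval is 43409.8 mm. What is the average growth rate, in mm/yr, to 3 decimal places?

Adjusted count: 23836 − 9 + 2 = 23829 annual layers.
Extension rate ≈ 43409.8 / 23829 = 1.822 mm/yr.

1.822 mm/yr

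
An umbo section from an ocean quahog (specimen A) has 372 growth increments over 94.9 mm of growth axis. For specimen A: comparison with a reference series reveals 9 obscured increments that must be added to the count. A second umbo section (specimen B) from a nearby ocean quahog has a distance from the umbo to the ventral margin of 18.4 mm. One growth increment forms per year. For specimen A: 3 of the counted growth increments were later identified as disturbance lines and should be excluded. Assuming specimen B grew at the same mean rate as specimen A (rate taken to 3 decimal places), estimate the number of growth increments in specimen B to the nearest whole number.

73 growth increments

Specimen A: after corrections the count is 372 − 3 + 9 = 378 growth increments.
A: Extension rate ≈ 94.9 / 378 = 0.251 mm per year.
For B, 18.4 / 0.251 = 73.31 years ≈ 73 growth increments.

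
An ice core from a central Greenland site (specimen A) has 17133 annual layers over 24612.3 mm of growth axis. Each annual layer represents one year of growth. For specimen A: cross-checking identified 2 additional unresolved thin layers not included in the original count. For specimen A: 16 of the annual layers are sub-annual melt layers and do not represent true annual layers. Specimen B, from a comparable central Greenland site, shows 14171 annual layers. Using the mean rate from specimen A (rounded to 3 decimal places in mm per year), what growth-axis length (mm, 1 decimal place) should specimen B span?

Specimen A: adjusted count: 17133 − 16 + 2 = 17119 annual layers.
A: Mean rate = 24612.3 mm / 17119 years ≈ 1.438 mm/year.
Length of B = 1.438 × 14171 = 20377.9 mm.

20377.9 mm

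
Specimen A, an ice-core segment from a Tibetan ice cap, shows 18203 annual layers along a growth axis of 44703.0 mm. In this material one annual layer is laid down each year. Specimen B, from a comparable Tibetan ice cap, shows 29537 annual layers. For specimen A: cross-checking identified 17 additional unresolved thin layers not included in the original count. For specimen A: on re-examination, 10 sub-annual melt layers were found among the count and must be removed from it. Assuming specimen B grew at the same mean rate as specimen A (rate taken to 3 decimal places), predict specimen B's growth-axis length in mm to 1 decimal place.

72513.3 mm

Specimen A: after corrections the count is 18203 − 10 + 17 = 18210 annual layers.
A: Extension rate ≈ 44703.0 / 18210 = 2.455 mm per year.
B's length ≈ 2.455 × 29537 = 72513.3 mm.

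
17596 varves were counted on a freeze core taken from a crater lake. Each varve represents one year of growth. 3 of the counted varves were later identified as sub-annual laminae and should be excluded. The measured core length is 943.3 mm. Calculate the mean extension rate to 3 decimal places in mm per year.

0.054 mm per year

Adjusted count: 17596 − 3 = 17593 varves.
Extension rate ≈ 943.3 / 17593 = 0.054 mm per year.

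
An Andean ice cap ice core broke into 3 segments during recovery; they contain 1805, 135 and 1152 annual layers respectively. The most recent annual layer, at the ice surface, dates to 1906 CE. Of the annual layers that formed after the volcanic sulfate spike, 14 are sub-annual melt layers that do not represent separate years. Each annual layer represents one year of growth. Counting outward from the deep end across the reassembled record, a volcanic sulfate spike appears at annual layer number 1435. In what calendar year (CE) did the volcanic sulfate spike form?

Total annual layers = 1805 + 135 + 1152 = 3092.
The volcanic sulfate spike sits at annual layer 1435 from the deep end, so 3092 − 1435 = 1657 annual layers formed after it.
Removing the 14 false annual layers leaves 1657 − 14 = 1643 true annual layers beyond the volcanic sulfate spike.
Counting back 1643 years from 1906 CE places the volcanic sulfate spike in 1906 − 1643 = 263 CE.

263 CE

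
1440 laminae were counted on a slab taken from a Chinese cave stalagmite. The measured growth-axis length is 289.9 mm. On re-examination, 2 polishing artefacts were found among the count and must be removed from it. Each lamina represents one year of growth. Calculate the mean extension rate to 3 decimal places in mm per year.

After corrections the count is 1440 − 2 = 1438 laminae.
Extension rate ≈ 289.9 / 1438 = 0.202 mm per year.

0.202 mm per year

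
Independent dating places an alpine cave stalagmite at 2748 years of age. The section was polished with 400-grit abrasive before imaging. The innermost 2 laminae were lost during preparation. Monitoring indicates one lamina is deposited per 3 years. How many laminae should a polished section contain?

914 laminae

Expected laminae: 2748 / 3 = 916.
Subtracting the 2 laminae not captured gives 916 − 2 = 914 laminae in the record.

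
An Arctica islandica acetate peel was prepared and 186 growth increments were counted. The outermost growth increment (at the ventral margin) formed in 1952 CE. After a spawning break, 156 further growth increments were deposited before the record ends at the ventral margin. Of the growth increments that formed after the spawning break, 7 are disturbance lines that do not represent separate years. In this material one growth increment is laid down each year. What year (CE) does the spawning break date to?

1803 CE

There are 156 growth increments younger than the spawning break.
Excluding 7 false growth increments: 156 − 7 = 149.
1952 − 149 = 1803 CE.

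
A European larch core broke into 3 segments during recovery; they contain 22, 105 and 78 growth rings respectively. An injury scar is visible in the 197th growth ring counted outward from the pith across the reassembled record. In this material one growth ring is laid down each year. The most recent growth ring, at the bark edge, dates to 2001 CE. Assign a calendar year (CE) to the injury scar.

Total growth rings = 22 + 105 + 78 = 205.
205 − 197 = 8 growth rings lie beyond the injury scar toward the bark edge.
The growth ring at the bark edge is 2001 CE, so the injury scar dates to 2001 − 8 = 1993 CE.

1993 CE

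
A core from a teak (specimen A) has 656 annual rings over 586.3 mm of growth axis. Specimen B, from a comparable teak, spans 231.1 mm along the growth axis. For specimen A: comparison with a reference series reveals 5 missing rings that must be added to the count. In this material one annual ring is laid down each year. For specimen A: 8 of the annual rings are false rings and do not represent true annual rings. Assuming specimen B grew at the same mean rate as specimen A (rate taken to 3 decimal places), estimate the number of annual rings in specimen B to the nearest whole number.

Specimen A: adjusted count: 656 − 8 + 5 = 653 annual rings.
A: Mean rate = 586.3 mm / 653 years ≈ 0.898 mm per year.
B spans 231.1 / 0.898 = 257.35 years ≈ 257 annual rings.

257 annual rings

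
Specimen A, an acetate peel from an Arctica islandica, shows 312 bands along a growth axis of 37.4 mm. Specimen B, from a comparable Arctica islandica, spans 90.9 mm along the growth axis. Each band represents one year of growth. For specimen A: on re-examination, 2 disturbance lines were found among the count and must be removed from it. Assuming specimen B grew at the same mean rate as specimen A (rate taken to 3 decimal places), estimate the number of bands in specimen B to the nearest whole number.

Specimen A: adjusted count: 312 − 2 = 310 bands.
A: Mean rate = 37.4 mm / 310 years ≈ 0.121 mm/yr.
B spans 90.9 / 0.121 = 751.24 years ≈ 751 bands.

751 bands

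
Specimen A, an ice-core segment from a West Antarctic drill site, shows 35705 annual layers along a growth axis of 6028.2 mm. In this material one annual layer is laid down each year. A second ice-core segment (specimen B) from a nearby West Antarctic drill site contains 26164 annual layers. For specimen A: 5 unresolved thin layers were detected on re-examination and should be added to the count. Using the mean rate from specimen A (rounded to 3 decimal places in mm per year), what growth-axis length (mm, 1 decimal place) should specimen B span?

4421.7 mm

Specimen A: correcting the raw count gives 35705 + 5 = 35710 true annual layers.
A: 6028.2 mm over 35710 years gives 6028.2 / 35710 ≈ 0.169 mm/year.
Length of B = 0.169 × 26164 = 4421.7 mm.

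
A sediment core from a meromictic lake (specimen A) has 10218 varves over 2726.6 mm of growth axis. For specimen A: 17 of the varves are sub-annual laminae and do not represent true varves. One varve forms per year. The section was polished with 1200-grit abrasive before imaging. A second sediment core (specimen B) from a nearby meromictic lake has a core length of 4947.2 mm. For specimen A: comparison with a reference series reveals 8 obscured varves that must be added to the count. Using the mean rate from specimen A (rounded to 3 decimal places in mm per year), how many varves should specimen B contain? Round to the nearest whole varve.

Specimen A: adjusted count: 10218 − 17 + 8 = 10209 varves.
A: Mean rate = 2726.6 mm / 10209 years ≈ 0.267 mm/yr.
Specimen B: 4947.2 mm / 0.267 mm per year = 18528.84 years ≈ 18529 varves.

18529 varves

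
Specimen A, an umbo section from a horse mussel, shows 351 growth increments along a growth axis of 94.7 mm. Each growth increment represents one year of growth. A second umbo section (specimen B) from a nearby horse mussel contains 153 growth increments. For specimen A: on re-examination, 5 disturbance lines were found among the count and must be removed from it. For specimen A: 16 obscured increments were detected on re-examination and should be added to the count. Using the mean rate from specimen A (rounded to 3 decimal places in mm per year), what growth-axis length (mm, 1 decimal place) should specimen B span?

Specimen A: true growth increment count = 351 − 5 + 16 = 362.
A: Mean rate = 94.7 mm / 362 years ≈ 0.262 mm/year.
B's length ≈ 0.262 × 153 = 40.1 mm.

40.1 mm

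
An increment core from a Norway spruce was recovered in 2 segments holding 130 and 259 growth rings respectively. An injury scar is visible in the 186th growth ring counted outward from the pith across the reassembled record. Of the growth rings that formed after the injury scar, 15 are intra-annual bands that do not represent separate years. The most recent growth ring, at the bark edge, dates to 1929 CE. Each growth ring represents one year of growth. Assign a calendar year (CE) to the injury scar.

1741 CE

Total growth rings = 130 + 259 = 389.
389 − 186 = 203 growth rings lie beyond the injury scar toward the bark edge.
203 − 15 false = 188 true growth rings after the injury scar.
1929 − 188 = 1741 CE.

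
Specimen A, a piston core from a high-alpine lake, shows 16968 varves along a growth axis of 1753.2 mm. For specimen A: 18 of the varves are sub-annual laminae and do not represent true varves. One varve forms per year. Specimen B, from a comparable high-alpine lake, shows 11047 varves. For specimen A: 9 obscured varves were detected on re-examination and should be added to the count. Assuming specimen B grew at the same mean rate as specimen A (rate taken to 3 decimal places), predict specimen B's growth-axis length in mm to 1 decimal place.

Specimen A: true varve count = 16968 − 18 + 9 = 16959.
A: 1753.2 mm over 16959 years gives 1753.2 / 16959 ≈ 0.103 mm/year.
B's length ≈ 0.103 × 11047 = 1137.8 mm.

1137.8 mm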